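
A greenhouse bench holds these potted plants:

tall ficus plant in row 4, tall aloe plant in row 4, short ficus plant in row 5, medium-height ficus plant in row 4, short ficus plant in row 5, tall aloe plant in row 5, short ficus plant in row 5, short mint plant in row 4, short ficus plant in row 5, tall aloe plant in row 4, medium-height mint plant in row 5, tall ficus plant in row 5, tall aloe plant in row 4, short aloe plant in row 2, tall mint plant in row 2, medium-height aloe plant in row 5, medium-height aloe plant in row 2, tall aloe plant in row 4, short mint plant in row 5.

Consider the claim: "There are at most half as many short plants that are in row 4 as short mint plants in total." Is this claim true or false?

True

There is 1 short plant in row 4.
There are 2 short mint plants.
The claim requires 2 × 1 = 2 ≤ 2, which holds.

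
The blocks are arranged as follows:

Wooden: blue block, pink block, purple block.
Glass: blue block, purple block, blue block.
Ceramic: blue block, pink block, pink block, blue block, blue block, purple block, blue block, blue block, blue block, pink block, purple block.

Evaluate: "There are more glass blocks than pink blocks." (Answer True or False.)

False

There are 3 glass blocks.
There are 4 pink blocks.
The claim requires 3 > 4, which does not hold.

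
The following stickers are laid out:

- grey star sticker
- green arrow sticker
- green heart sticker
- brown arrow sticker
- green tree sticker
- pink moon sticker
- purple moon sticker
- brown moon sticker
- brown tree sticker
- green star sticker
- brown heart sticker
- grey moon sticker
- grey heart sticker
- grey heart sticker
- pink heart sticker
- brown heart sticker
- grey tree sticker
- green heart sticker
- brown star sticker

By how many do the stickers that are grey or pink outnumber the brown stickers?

1

stickers that are grey or pink: 7.
brown stickers: 6.
7 − 6 = 1.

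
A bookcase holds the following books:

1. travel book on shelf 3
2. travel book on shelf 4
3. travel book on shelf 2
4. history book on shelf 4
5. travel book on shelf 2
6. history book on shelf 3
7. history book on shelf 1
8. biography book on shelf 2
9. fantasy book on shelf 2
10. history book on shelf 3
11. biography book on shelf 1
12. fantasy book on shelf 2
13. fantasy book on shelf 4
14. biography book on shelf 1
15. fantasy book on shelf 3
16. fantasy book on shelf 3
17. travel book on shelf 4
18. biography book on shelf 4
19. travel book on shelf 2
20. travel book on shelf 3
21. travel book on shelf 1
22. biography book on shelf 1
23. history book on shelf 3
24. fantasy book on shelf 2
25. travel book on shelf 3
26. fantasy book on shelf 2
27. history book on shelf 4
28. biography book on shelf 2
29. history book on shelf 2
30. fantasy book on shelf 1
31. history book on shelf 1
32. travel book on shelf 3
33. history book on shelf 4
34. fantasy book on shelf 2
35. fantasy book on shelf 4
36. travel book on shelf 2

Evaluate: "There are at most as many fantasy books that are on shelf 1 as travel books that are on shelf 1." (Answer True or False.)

fantasy books on shelf 1: 1.
travel books on shelf 1: 1.
The claim requires 1 ≤ 1, which holds.

True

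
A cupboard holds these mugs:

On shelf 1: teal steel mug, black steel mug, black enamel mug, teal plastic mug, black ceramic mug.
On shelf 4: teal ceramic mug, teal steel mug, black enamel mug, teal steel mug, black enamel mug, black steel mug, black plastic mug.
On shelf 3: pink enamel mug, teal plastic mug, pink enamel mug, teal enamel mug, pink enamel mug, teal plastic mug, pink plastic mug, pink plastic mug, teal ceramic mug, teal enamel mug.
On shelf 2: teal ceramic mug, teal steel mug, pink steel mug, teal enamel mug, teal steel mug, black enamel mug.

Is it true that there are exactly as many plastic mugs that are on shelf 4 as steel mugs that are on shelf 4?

False

plastic mugs on shelf 4: 1.
steel mugs on shelf 4: 3.
The claim requires 1 = 3, which does not hold.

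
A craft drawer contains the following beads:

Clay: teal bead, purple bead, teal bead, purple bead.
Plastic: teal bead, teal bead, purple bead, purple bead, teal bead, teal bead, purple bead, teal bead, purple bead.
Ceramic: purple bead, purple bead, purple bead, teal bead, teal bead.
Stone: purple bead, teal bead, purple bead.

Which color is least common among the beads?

teal

Counts by color: purple 11, teal 10.
The minimum is 10, held uniquely by teal.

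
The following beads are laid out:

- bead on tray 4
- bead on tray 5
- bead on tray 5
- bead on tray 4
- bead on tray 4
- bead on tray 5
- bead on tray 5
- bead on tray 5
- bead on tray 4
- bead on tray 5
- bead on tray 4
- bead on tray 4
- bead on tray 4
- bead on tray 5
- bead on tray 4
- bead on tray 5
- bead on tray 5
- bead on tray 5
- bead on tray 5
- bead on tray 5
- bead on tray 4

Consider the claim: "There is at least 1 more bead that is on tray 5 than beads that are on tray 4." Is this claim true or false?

There are 12 beads on tray 5.
There are 9 beads on tray 4.
The claim requires 12 − 9 = 3 ≥ 1, which holds.

True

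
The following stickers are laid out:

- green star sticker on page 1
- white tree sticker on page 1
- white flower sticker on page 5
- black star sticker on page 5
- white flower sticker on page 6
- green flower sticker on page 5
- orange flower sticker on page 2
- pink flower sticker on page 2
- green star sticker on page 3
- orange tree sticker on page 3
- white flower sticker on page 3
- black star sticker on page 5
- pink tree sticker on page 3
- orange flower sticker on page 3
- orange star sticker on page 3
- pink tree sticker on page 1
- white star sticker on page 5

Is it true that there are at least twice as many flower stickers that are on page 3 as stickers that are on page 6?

True

|flower stickers on page 3| = 2.
|stickers on page 6| = 1.
The claim requires 2 ≥ 2 × 1 = 2, which holds.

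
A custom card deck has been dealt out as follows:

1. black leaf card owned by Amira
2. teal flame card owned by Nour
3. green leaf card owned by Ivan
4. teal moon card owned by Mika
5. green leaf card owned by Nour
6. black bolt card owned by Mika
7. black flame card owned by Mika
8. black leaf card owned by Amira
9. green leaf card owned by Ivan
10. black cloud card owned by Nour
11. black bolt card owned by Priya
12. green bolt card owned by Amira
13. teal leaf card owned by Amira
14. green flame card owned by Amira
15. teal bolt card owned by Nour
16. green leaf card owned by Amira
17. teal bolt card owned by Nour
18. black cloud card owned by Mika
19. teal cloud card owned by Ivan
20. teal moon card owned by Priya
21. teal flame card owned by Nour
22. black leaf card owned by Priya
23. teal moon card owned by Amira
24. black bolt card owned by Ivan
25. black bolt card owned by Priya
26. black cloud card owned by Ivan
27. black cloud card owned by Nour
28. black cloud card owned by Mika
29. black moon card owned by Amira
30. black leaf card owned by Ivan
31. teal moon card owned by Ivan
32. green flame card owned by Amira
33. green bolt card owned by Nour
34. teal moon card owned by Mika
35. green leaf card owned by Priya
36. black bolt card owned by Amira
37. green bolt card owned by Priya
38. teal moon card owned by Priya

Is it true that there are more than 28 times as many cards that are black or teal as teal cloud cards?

There are 28 cards that are black or teal.
There is 1 teal cloud card.
The claim requires 28 > 28 × 1 = 28, which does not hold.

False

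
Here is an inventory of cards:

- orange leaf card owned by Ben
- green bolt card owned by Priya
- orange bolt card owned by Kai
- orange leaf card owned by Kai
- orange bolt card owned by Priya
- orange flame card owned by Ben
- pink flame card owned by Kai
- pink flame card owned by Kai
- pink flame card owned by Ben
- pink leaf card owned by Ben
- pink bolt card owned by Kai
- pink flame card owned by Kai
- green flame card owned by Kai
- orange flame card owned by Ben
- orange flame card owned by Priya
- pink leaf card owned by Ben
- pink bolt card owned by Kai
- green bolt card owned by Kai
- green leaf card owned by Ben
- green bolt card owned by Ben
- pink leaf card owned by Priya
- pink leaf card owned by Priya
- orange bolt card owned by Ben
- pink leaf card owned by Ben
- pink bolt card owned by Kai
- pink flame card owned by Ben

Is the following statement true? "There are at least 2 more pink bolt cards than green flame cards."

True

pink bolt cards: 3.
green flame cards: 1.
The claim requires 3 − 1 = 2 ≥ 2, which holds.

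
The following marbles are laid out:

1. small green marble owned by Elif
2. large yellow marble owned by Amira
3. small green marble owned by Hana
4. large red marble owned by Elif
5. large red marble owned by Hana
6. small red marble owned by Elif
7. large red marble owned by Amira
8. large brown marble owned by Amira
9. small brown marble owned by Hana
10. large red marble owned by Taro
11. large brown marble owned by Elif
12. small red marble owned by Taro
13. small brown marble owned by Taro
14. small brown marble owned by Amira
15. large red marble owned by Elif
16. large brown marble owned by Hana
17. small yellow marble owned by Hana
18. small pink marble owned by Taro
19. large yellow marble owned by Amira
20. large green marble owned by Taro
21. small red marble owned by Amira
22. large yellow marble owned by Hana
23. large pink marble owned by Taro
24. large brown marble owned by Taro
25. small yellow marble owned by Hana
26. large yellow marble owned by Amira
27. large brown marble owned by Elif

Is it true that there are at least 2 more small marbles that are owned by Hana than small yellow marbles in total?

True

small marbles owned by Hana: 4.
small yellow marbles: 2.
The claim requires 4 − 2 = 2 ≥ 2, which holds.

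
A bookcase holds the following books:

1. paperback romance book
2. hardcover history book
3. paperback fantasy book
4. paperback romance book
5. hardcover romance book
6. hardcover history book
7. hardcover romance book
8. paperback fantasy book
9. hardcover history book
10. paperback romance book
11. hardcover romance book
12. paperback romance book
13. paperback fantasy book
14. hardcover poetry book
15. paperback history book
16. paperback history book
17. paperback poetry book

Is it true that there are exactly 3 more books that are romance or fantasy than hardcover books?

True

books that are romance or fantasy: 10.
hardcover books: 7.
The claim requires 10 − 7 (= 3) to equal 3, which holds.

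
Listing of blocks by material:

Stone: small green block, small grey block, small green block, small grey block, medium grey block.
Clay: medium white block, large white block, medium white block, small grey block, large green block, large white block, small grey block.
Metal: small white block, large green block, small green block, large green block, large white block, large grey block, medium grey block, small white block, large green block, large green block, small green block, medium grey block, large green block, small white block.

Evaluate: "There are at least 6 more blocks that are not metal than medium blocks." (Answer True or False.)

|blocks that are not metal| = 12.
|medium blocks| = 5.
The claim requires 12 − 5 = 7 ≥ 6, which holds.

True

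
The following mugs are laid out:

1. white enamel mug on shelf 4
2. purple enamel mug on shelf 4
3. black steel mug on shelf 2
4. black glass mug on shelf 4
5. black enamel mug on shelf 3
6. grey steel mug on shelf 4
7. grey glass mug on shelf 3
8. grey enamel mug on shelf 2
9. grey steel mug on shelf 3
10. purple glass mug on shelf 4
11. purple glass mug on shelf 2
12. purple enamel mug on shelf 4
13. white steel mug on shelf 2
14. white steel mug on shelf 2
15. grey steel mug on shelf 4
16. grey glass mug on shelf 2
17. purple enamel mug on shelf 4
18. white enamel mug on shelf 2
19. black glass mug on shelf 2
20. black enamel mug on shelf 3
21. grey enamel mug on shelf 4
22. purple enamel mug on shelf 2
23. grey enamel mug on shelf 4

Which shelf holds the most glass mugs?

Counts by shelf (restricted to glass mugs): shelf 2→3, shelf 4→2, shelf 3→1.
The maximum is 3, held uniquely by shelf 2.

shelf 2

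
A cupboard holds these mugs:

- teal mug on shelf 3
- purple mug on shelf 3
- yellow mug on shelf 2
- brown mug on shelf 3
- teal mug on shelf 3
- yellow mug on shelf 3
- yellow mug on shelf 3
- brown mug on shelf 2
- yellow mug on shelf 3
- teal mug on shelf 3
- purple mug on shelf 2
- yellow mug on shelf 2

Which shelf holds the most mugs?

Counts by shelf: shelf 3→8, shelf 2→4.
The maximum is 8, held uniquely by shelf 3.

shelf 3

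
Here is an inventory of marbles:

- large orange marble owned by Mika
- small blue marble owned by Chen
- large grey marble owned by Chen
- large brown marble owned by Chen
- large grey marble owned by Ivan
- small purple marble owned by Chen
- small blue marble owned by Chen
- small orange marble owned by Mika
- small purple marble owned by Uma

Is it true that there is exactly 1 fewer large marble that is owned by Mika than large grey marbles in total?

True

Count of large marbles owned by Mika: 1.
There are 2 large grey marbles.
The claim requires 2 − 1 (= 1) to equal 1, which holds.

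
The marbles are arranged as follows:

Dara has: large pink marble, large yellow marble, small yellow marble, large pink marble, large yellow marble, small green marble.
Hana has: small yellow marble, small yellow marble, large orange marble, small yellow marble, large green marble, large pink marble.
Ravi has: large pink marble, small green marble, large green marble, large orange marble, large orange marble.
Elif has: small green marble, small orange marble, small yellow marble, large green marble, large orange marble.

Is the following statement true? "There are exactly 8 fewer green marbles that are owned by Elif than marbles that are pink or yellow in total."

green marbles owned by Elif: 2.
marbles that are pink or yellow: 11.
The claim requires 11 − 2 (= 9) to equal 8, which does not hold.

False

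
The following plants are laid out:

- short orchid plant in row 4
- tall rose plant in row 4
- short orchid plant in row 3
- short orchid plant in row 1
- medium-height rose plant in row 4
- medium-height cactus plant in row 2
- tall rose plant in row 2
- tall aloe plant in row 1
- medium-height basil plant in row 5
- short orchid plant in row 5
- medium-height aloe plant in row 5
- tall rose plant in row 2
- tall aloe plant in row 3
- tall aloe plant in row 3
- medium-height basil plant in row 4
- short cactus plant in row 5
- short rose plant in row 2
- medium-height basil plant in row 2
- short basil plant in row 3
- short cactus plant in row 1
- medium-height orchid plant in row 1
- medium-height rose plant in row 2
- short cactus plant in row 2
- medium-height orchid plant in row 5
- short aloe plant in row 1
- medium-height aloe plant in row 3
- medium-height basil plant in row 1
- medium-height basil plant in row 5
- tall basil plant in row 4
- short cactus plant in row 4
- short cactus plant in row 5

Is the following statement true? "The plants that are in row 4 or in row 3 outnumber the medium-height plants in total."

|plants in row 4 or in row 3| = 11.
|medium-height plants| = 12.
The claim requires 11 > 12, which does not hold.

False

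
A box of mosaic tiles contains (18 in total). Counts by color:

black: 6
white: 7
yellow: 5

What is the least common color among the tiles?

Counts by color: white 7, black 6, yellow 5.
The minimum is 5, held uniquely by yellow.

yellow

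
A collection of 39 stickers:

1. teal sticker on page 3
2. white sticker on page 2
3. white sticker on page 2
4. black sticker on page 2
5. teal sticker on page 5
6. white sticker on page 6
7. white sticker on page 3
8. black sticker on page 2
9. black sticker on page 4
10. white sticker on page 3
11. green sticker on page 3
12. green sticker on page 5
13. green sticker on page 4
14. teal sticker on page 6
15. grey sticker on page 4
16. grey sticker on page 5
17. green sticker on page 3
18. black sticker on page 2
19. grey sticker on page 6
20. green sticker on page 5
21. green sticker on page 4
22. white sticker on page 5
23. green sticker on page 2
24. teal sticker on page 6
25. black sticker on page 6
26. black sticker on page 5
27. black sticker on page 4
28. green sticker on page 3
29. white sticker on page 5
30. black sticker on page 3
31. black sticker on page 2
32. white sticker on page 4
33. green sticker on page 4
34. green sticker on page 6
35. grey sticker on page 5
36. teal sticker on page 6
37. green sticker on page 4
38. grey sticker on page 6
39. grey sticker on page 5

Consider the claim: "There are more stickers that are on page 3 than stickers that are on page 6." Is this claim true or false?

stickers on page 3: 7.
stickers on page 6: 8.
The claim requires 7 > 8, which does not hold.

False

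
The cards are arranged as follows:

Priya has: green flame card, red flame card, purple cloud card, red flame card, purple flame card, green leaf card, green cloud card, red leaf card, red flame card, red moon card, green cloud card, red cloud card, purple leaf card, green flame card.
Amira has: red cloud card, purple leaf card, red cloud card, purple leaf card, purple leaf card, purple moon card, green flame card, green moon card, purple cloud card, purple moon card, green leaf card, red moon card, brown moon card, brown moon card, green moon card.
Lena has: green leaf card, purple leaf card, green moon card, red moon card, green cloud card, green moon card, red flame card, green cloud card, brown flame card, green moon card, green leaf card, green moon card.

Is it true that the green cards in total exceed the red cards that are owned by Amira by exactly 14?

There are 17 green cards.
Count of red cards owned by Amira: 3.
The claim requires 17 − 3 (= 14) to equal 14, which holds.

True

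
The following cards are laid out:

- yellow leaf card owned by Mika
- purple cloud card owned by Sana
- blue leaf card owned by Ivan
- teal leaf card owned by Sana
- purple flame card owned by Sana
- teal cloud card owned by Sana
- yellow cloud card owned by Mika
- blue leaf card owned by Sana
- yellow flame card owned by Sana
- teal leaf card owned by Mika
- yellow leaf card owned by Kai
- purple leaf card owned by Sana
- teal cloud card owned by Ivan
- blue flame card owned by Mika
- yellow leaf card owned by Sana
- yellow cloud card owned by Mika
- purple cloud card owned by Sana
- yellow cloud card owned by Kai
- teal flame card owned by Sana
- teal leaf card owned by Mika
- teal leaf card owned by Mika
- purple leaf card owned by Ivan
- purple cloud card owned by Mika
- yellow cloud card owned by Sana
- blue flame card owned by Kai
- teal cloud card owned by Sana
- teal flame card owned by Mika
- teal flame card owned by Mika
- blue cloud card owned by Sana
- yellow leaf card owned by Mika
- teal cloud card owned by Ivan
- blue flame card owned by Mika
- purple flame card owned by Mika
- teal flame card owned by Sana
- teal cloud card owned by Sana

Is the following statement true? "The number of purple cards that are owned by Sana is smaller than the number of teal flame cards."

purple cards owned by Sana: 4.
teal flame cards: 4.
The claim requires 4 < 4, which does not hold.

False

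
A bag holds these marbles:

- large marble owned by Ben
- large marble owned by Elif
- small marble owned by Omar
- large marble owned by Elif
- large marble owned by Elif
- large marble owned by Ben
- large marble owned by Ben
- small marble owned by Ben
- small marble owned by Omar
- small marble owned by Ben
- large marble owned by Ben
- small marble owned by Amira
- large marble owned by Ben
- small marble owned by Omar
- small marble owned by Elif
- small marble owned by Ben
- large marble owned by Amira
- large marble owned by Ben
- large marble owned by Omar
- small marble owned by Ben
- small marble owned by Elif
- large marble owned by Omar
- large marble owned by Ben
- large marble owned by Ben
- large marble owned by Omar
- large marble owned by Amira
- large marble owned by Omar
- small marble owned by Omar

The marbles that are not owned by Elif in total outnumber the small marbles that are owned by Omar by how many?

marbles that are not owned by Elif: 23.
small marbles owned by Omar: 4.
23 − 4 = 19.

19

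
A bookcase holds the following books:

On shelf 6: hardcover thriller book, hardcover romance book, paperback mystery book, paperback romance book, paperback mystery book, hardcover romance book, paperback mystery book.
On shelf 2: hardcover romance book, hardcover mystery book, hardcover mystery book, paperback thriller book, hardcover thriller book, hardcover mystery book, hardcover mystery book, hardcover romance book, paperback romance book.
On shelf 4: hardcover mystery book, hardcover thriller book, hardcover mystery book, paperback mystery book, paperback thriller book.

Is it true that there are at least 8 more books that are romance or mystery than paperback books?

True

There are 16 books that are romance or mystery.
There are 8 paperback books.
The claim requires 16 − 8 = 8 ≥ 8, which holds.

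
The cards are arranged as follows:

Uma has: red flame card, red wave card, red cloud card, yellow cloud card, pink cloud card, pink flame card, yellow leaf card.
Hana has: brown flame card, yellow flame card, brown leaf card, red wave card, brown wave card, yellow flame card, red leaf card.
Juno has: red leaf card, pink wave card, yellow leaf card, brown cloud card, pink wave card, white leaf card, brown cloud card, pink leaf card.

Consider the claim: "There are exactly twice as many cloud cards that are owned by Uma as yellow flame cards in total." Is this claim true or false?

False

|cloud cards owned by Uma| = 3.
|yellow flame cards| = 2.
The claim requires 3 = 2 × 2 = 4, which does not hold.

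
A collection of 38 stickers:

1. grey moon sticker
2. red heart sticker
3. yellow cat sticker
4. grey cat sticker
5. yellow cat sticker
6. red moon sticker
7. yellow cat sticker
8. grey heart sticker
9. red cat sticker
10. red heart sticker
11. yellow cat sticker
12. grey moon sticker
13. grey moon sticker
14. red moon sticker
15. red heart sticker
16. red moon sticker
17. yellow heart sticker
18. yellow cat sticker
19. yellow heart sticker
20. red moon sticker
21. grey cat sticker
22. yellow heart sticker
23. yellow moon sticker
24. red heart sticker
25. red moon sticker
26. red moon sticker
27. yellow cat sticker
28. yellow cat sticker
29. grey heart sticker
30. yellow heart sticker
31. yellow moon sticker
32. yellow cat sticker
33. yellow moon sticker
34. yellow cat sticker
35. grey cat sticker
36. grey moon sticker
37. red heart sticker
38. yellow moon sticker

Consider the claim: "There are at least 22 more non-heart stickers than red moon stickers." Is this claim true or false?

non-heart stickers: 27.
red moon stickers: 6.
The claim requires 27 − 6 = 21 ≥ 22, which does not hold.

False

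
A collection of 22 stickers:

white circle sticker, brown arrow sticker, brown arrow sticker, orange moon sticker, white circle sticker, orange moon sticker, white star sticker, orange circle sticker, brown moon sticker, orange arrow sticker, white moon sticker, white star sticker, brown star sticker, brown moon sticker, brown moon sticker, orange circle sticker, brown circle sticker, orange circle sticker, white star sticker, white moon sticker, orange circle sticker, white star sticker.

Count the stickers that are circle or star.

circle: 7; star: 5; together 7 + 5 = 12.

12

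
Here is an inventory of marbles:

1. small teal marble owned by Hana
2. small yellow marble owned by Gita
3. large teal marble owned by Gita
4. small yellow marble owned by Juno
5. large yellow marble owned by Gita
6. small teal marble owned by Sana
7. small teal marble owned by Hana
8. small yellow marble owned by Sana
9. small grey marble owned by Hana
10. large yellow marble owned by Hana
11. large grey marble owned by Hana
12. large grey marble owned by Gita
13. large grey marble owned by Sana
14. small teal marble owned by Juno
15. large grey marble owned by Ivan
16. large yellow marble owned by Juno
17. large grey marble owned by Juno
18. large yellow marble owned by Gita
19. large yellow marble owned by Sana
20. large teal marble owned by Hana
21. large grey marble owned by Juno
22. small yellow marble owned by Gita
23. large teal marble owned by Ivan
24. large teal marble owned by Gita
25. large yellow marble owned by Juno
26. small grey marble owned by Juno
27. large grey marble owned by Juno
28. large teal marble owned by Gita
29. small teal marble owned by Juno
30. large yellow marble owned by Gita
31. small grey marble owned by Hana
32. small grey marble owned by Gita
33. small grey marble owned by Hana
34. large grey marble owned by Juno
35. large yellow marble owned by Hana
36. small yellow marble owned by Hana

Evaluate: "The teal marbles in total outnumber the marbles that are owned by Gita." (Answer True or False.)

False

|teal marbles| = 10.
|marbles owned by Gita| = 10.
The claim requires 10 > 10, which does not hold.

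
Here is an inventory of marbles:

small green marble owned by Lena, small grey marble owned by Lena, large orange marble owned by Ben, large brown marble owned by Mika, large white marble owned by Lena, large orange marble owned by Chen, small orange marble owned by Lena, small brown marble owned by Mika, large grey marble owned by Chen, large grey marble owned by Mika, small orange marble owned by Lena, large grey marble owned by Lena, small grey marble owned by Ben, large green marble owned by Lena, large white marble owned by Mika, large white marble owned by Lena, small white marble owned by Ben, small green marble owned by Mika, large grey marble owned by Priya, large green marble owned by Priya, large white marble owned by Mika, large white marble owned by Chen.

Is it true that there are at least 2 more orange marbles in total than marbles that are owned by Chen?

|orange marbles| = 4.
|marbles owned by Chen| = 3.
The claim requires 4 − 3 = 1 ≥ 2, which does not hold.

False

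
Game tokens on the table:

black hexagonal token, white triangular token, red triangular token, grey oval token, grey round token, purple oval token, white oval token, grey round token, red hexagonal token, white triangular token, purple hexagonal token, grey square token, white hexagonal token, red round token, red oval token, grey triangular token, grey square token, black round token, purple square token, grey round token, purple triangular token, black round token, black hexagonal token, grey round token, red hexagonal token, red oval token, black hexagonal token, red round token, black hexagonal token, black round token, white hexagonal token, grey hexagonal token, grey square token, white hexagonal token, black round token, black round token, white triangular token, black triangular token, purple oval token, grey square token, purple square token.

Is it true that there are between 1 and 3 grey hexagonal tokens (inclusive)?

True

There is 1 grey hexagonal token.
The claim requires 1 ≤ 1 ≤ 3, which holds.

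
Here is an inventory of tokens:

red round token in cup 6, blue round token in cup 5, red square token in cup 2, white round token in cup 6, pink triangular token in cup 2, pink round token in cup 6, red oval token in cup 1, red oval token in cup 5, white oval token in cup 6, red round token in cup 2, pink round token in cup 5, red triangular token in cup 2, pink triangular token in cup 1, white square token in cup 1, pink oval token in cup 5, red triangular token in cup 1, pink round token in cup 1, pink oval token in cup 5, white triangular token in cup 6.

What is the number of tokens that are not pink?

12

Total tokens: 19; with the excluded value: 7; remaining 19 − 7 = 12.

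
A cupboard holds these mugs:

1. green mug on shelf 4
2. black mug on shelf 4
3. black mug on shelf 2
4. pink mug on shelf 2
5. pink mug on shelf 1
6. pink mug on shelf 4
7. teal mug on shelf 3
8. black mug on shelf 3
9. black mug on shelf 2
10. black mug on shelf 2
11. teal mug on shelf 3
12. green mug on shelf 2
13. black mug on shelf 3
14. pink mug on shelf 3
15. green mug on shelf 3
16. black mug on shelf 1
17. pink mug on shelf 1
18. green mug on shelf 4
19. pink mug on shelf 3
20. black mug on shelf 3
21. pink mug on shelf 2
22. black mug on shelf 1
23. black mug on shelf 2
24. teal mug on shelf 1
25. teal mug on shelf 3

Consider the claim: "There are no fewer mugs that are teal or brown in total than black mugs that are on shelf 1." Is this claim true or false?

mugs that are teal or brown: 4.
black mugs on shelf 1: 2.
The claim requires 4 ≥ 2, which holds.

True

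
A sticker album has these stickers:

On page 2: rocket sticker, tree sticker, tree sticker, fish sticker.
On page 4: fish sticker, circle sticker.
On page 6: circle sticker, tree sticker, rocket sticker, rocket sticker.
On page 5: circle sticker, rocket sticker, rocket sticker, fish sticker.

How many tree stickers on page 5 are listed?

0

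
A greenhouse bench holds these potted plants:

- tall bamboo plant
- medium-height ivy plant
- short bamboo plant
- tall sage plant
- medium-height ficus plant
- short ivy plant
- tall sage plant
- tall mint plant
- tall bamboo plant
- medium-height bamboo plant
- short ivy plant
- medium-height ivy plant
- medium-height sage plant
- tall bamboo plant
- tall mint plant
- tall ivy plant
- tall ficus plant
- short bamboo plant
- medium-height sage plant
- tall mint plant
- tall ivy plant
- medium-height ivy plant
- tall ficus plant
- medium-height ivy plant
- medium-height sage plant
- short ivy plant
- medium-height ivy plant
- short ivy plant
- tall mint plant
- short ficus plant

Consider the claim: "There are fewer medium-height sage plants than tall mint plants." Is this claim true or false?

There are 3 medium-height sage plants.
There are 4 tall mint plants.
The claim requires 3 < 4, which holds.

True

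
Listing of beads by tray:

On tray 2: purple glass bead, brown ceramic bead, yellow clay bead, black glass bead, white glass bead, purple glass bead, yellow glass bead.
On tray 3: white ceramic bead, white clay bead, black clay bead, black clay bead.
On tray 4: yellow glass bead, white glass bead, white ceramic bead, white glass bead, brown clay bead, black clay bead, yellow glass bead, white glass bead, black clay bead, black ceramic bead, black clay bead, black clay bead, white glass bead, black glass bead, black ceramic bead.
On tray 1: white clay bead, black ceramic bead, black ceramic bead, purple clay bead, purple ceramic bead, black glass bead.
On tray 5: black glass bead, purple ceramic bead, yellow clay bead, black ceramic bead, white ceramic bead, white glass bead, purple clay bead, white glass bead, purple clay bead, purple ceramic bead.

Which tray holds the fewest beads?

tray 3

Counts by tray: tray 4→15, tray 5→10, tray 2→7, tray 1→6, tray 3→4.
The minimum is 4, held uniquely by tray 3.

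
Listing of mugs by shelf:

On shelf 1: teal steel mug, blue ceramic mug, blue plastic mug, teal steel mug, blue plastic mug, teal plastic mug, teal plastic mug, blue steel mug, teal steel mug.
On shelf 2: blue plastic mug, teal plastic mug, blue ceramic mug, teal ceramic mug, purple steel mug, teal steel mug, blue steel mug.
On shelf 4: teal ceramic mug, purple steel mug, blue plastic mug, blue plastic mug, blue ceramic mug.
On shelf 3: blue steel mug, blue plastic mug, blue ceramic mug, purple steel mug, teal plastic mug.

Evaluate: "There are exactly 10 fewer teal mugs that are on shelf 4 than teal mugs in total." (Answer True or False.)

There is 1 teal mug on shelf 4.
There are 10 teal mugs.
The claim requires 10 − 1 (= 9) to equal 10, which does not hold.

False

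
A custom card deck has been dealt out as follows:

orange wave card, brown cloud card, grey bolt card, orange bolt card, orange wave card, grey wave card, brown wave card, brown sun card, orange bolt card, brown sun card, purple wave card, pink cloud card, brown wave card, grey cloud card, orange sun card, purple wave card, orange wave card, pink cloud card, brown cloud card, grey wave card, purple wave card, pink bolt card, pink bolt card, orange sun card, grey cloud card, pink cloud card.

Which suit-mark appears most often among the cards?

wave

Counts by suit-mark: wave 10, cloud 7, bolt 5, sun 4.
The maximum is 10, held uniquely by wave.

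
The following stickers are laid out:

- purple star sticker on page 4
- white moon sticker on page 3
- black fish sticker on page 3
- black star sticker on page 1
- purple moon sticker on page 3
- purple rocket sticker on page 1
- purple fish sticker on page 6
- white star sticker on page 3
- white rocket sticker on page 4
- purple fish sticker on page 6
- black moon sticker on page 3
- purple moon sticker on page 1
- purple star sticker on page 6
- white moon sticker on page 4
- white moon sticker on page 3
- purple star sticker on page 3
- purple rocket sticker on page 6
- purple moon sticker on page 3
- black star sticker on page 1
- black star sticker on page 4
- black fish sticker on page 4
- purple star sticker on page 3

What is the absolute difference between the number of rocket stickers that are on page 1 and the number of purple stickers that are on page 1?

rocket stickers on page 1: 1. purple stickers on page 1: 2.
|1 − 2| = 2 − 1 = 1.

1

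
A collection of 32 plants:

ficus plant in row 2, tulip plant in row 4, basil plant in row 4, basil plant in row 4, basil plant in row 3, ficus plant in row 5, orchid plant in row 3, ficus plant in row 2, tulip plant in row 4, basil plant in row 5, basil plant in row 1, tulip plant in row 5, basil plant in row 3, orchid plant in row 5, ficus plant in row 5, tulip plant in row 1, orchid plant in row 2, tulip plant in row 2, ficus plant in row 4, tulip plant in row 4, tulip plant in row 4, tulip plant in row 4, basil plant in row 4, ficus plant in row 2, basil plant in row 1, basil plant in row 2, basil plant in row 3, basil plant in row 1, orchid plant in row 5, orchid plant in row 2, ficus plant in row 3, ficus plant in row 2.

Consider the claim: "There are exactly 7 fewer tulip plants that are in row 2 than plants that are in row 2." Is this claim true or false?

True

tulip plants in row 2: 1.
plants in row 2: 8.
The claim requires 8 − 1 (= 7) to equal 7, which holds.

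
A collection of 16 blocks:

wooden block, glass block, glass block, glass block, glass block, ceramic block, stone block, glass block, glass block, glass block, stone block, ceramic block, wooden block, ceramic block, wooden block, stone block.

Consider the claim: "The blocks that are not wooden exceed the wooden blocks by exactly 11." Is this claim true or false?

|blocks that are not wooden| = 13.
|wooden blocks| = 3.
The claim requires 13 − 3 (= 10) to equal 11, which does not hold.

False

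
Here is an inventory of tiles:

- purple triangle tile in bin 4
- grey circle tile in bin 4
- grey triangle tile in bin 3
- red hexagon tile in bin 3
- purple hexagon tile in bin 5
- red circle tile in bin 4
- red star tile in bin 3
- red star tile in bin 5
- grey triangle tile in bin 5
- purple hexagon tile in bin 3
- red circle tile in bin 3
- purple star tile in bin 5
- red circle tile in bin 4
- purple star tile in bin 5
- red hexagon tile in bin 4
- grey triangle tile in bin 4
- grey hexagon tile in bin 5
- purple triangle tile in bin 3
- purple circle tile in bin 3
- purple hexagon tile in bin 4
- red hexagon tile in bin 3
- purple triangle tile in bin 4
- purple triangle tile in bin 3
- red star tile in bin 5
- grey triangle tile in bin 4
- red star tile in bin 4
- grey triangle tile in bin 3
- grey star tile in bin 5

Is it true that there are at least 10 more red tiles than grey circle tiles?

|red tiles| = 10.
|grey circle tiles| = 1.
The claim requires 10 − 1 = 9 ≥ 10, which does not hold.

False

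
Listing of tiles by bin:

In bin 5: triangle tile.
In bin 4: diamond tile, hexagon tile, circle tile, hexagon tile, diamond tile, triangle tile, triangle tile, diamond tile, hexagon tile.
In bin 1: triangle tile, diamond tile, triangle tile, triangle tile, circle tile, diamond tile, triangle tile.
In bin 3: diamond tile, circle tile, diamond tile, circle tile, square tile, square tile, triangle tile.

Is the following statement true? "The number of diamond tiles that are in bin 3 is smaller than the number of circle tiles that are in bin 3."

False

|diamond tiles in bin 3| = 2.
|circle tiles in bin 3| = 2.
The claim requires 2 < 2, which does not hold.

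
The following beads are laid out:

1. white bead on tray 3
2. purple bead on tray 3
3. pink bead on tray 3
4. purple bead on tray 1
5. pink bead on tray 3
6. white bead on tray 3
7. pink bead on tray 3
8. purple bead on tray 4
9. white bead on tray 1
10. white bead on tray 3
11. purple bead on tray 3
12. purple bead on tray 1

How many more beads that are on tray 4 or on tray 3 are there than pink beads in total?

6

beads on tray 4 or on tray 3: 9.
pink beads: 3.
9 − 3 = 6.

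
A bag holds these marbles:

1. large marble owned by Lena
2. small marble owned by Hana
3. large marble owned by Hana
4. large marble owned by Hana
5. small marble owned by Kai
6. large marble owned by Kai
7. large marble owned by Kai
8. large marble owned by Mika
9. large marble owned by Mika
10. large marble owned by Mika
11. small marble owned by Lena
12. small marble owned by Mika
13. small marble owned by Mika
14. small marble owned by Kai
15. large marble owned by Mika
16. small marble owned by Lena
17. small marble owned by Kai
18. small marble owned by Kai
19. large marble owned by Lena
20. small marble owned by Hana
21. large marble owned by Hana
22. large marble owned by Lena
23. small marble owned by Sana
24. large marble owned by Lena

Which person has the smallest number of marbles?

Sana

Counts by owner: Kai→6, Lena→6, Mika→6, Hana→5, Sana→1.
The minimum is 1, held uniquely by Sana.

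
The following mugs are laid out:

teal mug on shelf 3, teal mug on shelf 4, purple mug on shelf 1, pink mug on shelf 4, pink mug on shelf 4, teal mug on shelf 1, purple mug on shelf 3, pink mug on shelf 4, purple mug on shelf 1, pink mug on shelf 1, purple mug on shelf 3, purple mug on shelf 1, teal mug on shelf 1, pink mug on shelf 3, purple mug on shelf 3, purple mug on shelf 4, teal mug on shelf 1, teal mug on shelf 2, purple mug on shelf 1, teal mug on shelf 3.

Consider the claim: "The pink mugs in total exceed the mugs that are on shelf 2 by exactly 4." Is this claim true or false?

True

There are 5 pink mugs.
There is 1 mug on shelf 2.
The claim requires 5 − 1 (= 4) to equal 4, which holds.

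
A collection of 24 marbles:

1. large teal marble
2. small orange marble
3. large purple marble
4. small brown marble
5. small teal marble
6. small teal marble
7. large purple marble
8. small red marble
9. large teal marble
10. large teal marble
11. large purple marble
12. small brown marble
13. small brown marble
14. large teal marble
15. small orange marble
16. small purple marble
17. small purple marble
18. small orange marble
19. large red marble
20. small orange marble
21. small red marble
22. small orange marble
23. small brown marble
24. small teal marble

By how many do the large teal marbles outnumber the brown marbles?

0

large teal marbles: 4.
brown marbles: 4.
4 − 4 = 0.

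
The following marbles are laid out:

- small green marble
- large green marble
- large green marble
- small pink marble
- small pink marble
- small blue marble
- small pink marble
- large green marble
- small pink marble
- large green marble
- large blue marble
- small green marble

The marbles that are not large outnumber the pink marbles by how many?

marbles that are not large: 7.
pink marbles: 4.
7 − 4 = 3.

3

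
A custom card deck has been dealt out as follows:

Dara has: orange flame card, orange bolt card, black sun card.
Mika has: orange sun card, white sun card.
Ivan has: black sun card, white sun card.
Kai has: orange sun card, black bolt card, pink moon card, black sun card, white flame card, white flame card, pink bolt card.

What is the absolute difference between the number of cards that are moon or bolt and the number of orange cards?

0

cards that are moon or bolt: 4. orange cards: 4.
|4 − 4| = 4 − 4 = 0.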